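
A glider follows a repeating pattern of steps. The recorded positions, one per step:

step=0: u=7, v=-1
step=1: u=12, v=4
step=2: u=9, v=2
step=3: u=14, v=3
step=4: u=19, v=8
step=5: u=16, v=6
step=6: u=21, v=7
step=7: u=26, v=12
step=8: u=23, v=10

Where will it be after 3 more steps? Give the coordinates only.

Differencing gives (+5,+5), (-3,-2), (+5,+1), (+5,+5), (-3,-2), (+5,+1), (+5,+5), (-3,-2). This is the pattern (+5,+5), (-3,-2), (+5,+1) repeated.
step 9: apply (+5,+1) → u=28, v=11
step 10: apply (+5,+5) → u=33, v=16
step 11: apply (-3,-2) → u=30, v=14

u=30, v=14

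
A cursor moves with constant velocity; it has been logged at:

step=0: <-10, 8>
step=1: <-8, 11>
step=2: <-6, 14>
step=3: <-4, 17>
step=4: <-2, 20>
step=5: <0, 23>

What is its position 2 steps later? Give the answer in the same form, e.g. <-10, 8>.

<4, 29>

The position changes by <+2, +3> every step.
step 6: <0, 23> + <+2, +3> → <2, 26>
step 7: <2, 26> + <+2, +3> → <4, 29>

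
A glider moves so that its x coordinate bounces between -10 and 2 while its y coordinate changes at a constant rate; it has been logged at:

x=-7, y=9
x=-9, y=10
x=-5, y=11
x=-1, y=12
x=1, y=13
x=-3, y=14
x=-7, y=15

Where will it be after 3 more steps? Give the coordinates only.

The x coordinate reflects between -10 and 2, moving 4 per step.
  step 7: -7 → -9
  step 8: -9 → -5
  step 9: -5 → -1
The y coordinate changes by +1 each step: at step 9 it is 18.

x=-1, y=18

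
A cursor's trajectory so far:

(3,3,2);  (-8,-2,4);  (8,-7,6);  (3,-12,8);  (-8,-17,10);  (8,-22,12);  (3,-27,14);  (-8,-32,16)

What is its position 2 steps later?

(3,-42,20)

First: cycles through 3, -8, 8 every 3 steps. Step 9 lands at position 0 of the cycle → 3.
Second: linear, -5 per step → -42 at step 9.
Third: linear, +2 per step → 20 at step 9.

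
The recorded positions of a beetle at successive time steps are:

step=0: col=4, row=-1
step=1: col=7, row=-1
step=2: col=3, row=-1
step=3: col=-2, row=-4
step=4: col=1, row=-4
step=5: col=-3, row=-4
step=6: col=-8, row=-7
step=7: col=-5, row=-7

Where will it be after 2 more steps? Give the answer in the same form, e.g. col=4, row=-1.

col=-14, row=-10

Differencing gives (+3,+0), (-4,+0), (-5,-3), (+3,+0), (-4,+0), (-5,-3), (+3,+0). This is the pattern (+3,+0), (-4,+0), (-5,-3) repeated.
step 8: apply (-4,+0) → col=-9, row=-7
step 9: apply (-5,-3) → col=-14, row=-10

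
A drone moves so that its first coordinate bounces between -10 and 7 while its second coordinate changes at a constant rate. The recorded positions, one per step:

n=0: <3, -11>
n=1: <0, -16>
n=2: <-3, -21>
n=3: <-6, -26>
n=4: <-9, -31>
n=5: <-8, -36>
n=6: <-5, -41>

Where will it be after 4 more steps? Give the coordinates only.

<7, -61>

The first coordinate travels 3 per step and bounces off the walls at -10 and 7.
  step 7: -5 → -2
  step 8: -2 → 1
  step 9: 1 → 4
  step 10: 4 → 7
The second coordinate changes by -5 each step: at step 10 it is -61.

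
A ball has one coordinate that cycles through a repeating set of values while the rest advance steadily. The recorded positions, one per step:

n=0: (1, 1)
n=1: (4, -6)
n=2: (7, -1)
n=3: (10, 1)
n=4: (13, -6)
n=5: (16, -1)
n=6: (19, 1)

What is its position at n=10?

The first coordinate changes by +3 each step, so at step 10 it is 1 + 10·(3) = 31.
The second coordinate repeats the cycle [1, -6, -1] with period 3; step 10 mod 3 = 1, giving -6.

(31, -6)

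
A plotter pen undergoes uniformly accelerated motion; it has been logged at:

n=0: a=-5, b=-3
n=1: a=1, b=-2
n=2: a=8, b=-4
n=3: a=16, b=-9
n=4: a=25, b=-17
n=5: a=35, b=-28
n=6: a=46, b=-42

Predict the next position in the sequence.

First differences are (+6, +1), (+7, -2), (+8, -5), (+9, -8), (+10, -11), (+11, -14); their common second difference is (+1, -3) (constant acceleration).
step 7: a=46, b=-42 + (+12, -17) → a=58, b=-59

a=58, b=-59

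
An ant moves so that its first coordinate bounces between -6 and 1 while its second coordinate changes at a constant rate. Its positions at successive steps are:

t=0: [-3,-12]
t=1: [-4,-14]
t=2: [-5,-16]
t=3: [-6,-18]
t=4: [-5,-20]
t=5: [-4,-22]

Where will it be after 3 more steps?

[-1,-28]

The first coordinate reflects between -6 and 1, moving 1 per step.
  step 6: -4 → -3
  step 7: -3 → -2
  step 8: -2 → -1
The second coordinate changes by -2 each step: at step 8 it is -28.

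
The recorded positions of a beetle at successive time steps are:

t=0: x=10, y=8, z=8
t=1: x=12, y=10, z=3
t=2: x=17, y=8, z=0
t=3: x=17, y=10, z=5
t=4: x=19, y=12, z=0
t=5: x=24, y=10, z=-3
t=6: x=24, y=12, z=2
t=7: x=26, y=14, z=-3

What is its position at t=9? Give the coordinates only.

x=31, y=14, z=-1

The moves between consecutive positions are (+2, +2, -5), (+5, -2, -3), (+0, +2, +5), (+2, +2, -5), (+5, -2, -3), (+0, +2, +5), (+2, +2, -5); they repeat the 3-cycle [(+2, +2, -5), (+5, -2, -3), (+0, +2, +5)].
step 8: apply (+5, -2, -3) → x=31, y=12, z=-6
step 9: apply (+0, +2, +5) → x=31, y=14, z=-1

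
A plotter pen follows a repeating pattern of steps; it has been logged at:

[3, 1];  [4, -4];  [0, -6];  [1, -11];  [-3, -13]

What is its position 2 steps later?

[-6, -20]

Differencing gives [+1, -5], [-4, -2], [+1, -5], [-4, -2]. This is the pattern [+1, -5], [-4, -2] repeated.
step 5: apply [+1, -5] → [-2, -18]
step 6: apply [-4, -2] → [-6, -20]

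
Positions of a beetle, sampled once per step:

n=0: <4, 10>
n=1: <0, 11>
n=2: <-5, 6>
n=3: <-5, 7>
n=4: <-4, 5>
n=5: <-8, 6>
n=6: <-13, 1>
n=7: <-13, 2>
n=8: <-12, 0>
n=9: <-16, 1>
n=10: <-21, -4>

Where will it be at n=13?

<-24, -4>

Step-to-step displacements: <-4, +1>, <-5, -5>, <+0, +1>, <+1, -2>, <-4, +1>, <-5, -5>, <+0, +1>, <+1, -2>, <-4, +1>, <-5, -5> — a repeating cycle of length 4.
step 11: apply <+0, +1> → <-21, -3>
step 12: apply <+1, -2> → <-20, -5>
step 13: apply <-4, +1> → <-24, -4>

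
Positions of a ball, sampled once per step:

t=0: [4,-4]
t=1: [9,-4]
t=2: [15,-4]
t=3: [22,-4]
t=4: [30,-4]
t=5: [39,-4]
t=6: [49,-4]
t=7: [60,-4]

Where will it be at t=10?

First differences are [+5,+0], [+6,+0], [+7,+0], [+8,+0], [+9,+0], [+10,+0], [+11,+0]; their common second difference is [+1,+0] (constant acceleration).
step 8: [60,-4] + [+12,+0] → [72,-4]
step 9: [72,-4] + [+13,+0] → [85,-4]
step 10: [85,-4] + [+14,+0] → [99,-4]

[99,-4]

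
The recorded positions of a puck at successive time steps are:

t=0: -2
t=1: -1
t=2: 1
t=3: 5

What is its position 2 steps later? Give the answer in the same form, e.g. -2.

29

Consecutive displacements +1, +2, +4 scale by a factor of 2 each step.
step 4: 5 + 8 → 13
step 5: 13 + 16 → 29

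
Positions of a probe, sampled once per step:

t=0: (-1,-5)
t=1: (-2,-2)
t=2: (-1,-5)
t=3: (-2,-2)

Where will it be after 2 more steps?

The jumps are (-1,+3), (+1,-3), (-1,+3) — a geometric progression with ratio -1.
step 4: (-2,-2) + (+1,-3) → (-1,-5)
step 5: (-1,-5) + (-1,+3) → (-2,-2)

(-2,-2)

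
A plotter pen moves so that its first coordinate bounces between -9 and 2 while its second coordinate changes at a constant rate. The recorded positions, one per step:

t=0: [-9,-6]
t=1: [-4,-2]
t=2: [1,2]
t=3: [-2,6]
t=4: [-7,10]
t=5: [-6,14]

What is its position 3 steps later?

[-5,26]

The first coordinate reflects between -9 and 2, moving 5 per step.
  step 6: -6 → -1
  step 7: -1 → 0
  step 8: 0 → -5
The second coordinate changes by +4 each step: at step 8 it is 26.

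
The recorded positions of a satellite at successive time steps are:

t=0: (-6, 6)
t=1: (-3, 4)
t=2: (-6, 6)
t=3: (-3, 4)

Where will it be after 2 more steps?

(-3, 4)

Step-to-step displacements: (+3, -2), (-3, +2), (+3, -2); each is -1× the previous.
step 4: (-3, 4) + (-3, +2) → (-6, 6)
step 5: (-6, 6) + (+3, -2) → (-3, 4)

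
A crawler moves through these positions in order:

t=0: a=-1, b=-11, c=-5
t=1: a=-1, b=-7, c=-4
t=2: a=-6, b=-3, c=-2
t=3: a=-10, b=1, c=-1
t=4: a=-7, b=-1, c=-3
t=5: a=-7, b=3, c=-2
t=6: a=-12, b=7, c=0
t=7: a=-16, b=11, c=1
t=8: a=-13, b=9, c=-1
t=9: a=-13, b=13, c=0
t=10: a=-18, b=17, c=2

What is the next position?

Step-to-step displacements: (+0,+4,+1), (-5,+4,+2), (-4,+4,+1), (+3,-2,-2), (+0,+4,+1), (-5,+4,+2), (-4,+4,+1), (+3,-2,-2), (+0,+4,+1), (-5,+4,+2) — a repeating cycle of length 4.
step 11: apply (-4,+4,+1) → a=-22, b=21, c=3

a=-22, b=21, c=3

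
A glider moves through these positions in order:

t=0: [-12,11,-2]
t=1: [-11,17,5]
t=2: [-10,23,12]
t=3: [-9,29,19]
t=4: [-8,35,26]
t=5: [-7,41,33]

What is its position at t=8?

Each step adds [+1,+6,+7] to the position.
step 6: [-7,41,33] + [+1,+6,+7] → [-6,47,40]
step 7: [-6,47,40] + [+1,+6,+7] → [-5,53,47]
step 8: [-5,53,47] + [+1,+6,+7] → [-4,59,54]

[-4,59,54]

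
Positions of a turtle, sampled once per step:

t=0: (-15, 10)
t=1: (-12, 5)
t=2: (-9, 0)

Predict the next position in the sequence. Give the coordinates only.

(-6, -5)

The position changes by (+3, -5) every step.
step 3: (-9, 0) + (+3, -5) → (-6, -5)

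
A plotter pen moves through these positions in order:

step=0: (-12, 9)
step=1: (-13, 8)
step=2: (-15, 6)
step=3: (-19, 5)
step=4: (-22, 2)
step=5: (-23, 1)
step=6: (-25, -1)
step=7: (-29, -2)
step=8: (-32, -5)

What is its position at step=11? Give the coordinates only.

(-39, -9)

Step-to-step displacements: (-1, -1), (-2, -2), (-4, -1), (-3, -3), (-1, -1), (-2, -2), (-4, -1), (-3, -3) — a repeating cycle of length 4.
step 9: apply (-1, -1) → (-33, -6)
step 10: apply (-2, -2) → (-35, -8)
step 11: apply (-4, -1) → (-39, -9)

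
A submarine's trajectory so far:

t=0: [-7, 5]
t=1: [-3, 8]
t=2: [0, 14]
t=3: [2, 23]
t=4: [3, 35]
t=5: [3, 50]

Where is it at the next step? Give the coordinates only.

[2, 68]

Taking differences between consecutive positions: [+4, +3], [+3, +6], [+2, +9], [+1, +12], [+0, +15]. These grow by [-1, +3] each step.
step 6: [3, 50] + [-1, +18] → [2, 68]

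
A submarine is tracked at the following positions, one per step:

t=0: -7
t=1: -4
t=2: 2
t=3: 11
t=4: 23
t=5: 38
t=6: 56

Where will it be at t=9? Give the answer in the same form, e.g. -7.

Successive displacements: +3, +6, +9, +12, +15, +18 — each changes by +3.
step 7: 56 + 21 → 77
step 8: 77 + 24 → 101
step 9: 101 + 27 → 128

128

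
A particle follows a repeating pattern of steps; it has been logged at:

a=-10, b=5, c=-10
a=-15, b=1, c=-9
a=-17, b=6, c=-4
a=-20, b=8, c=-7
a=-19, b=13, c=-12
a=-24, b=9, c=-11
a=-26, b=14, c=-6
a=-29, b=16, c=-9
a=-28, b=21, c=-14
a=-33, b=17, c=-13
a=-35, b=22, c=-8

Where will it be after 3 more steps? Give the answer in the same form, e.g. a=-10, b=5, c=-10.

The moves between consecutive positions are (-5,-4,+1), (-2,+5,+5), (-3,+2,-3), (+1,+5,-5), (-5,-4,+1), (-2,+5,+5), (-3,+2,-3), (+1,+5,-5), (-5,-4,+1), (-2,+5,+5); they repeat the 4-cycle [(-5,-4,+1), (-2,+5,+5), (-3,+2,-3), (+1,+5,-5)].
step 11: apply (-3,+2,-3) → a=-38, b=24, c=-11
step 12: apply (+1,+5,-5) → a=-37, b=29, c=-16
step 13: apply (-5,-4,+1) → a=-42, b=25, c=-15

a=-42, b=25, c=-15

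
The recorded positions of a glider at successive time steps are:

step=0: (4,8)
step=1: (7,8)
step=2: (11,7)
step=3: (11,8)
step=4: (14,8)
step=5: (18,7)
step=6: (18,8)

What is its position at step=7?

The moves between consecutive positions are (+3,+0), (+4,-1), (+0,+1), (+3,+0), (+4,-1), (+0,+1); they repeat the 3-cycle [(+3,+0), (+4,-1), (+0,+1)].
step 7: apply (+3,+0) → (21,8)

(21,8)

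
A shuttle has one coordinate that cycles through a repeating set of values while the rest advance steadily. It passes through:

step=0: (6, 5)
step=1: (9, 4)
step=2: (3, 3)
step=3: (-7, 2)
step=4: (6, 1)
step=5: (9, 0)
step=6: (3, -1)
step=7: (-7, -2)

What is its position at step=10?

(3, -5)

The first coordinate repeats the cycle [6, 9, 3, -7] with period 4; step 10 mod 4 = 2, giving 3.
The second coordinate changes by -1 each step, so at step 10 it is 5 + 10·(-1) = -5.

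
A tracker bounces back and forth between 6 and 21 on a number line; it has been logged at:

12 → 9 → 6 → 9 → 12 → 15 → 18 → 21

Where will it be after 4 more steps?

The value reflects between 6 and 21, moving 3 per step.
  step 8: 21 → 18
  step 9: 18 → 15
  step 10: 15 → 12
  step 11: 12 → 9

9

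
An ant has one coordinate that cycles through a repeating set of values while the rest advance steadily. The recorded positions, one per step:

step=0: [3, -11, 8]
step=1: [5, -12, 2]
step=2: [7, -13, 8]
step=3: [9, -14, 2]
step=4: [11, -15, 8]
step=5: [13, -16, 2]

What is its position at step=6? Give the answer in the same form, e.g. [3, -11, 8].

[15, -17, 8]

First: linear, +2 per step → 15 at step 6.
Second: linear, -1 per step → -17 at step 6.
Third: cycles through 8, 2 every 2 steps. Step 6 lands at position 0 of the cycle → 8.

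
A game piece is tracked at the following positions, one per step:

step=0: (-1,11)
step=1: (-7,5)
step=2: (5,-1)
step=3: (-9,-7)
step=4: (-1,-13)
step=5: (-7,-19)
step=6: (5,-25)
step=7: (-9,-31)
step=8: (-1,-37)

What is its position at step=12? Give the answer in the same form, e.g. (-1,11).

The first coordinate repeats the cycle [-1, -7, 5, -9] with period 4; step 12 mod 4 = 0, giving -1.
The second coordinate changes by -6 each step, so at step 12 it is 11 + 12·(-6) = -61.

(-1,-61)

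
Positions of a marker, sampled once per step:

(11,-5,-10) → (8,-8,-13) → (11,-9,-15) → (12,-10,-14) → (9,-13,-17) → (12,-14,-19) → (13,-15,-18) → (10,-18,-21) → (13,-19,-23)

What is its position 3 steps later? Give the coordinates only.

The moves between consecutive positions are (-3,-3,-3), (+3,-1,-2), (+1,-1,+1), (-3,-3,-3), (+3,-1,-2), (+1,-1,+1), (-3,-3,-3), (+3,-1,-2); they repeat the 3-cycle [(-3,-3,-3), (+3,-1,-2), (+1,-1,+1)].
step 9: apply (+1,-1,+1) → (14,-20,-22)
step 10: apply (-3,-3,-3) → (11,-23,-25)
step 11: apply (+3,-1,-2) → (14,-24,-27)

(14,-24,-27)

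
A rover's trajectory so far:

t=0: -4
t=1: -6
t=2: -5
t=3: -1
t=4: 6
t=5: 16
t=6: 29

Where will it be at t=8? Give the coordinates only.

64

Successive displacements: -2, +1, +4, +7, +10, +13 — each changes by +3.
step 7: 29 + 16 → 45
step 8: 45 + 19 → 64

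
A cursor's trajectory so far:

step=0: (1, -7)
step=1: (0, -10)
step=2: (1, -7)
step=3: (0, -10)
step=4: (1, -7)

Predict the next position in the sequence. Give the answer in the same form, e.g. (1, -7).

(0, -10)

Consecutive displacements (-1, -3), (+1, +3), (-1, -3), (+1, +3) scale by a factor of -1 each step.
step 5: (1, -7) + (-1, -3) → (0, -10)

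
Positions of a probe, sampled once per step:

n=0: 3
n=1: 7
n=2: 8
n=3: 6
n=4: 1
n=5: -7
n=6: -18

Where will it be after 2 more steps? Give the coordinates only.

-49

Taking differences between consecutive positions: +4, +1, -2, -5, -8, -11. These grow by -3 each step.
step 7: -18 − 14 → -32
step 8: -32 − 17 → -49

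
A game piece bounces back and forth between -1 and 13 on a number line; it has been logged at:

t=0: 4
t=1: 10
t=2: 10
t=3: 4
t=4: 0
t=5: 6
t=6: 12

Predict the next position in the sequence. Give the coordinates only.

8

The value reflects between -1 and 13, moving 6 per step.
  step 7: 12 → 8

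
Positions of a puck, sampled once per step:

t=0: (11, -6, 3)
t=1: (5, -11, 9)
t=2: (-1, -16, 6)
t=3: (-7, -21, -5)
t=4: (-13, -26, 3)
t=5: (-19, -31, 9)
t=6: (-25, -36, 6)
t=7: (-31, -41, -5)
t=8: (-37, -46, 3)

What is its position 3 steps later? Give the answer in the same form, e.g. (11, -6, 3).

The first coordinate changes by -6 each step, so at step 11 it is 11 + 11·(-6) = -55.
The second coordinate changes by -5 each step, so at step 11 it is -6 + 11·(-5) = -61.
The third coordinate repeats the cycle [3, 9, 6, -5] with period 4; step 11 mod 4 = 3, giving -5.

(-55, -61, -5)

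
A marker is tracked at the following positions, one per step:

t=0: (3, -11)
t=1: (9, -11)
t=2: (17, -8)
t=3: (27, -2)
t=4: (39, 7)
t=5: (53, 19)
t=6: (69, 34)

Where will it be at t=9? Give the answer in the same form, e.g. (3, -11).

Successive displacements: (+6, +0), (+8, +3), (+10, +6), (+12, +9), (+14, +12), (+16, +15) — each changes by (+2, +3).
step 7: (69, 34) + (+18, +18) → (87, 52)
step 8: (87, 52) + (+20, +21) → (107, 73)
step 9: (107, 73) + (+22, +24) → (129, 97)

(129, 97)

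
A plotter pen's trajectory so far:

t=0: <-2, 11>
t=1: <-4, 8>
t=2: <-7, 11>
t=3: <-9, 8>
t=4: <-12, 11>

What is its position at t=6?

<-17, 11>

Step-to-step displacements: <-2, -3>, <-3, +3>, <-2, -3>, <-3, +3> — a repeating cycle of length 2.
step 5: apply <-2, -3> → <-14, 8>
step 6: apply <-3, +3> → <-17, 11>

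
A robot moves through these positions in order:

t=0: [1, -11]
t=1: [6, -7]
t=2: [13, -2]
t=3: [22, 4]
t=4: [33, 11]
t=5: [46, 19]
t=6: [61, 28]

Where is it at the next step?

[78, 38]

First differences are [+5, +4], [+7, +5], [+9, +6], [+11, +7], [+13, +8], [+15, +9]; their common second difference is [+2, +1] (constant acceleration).
step 7: [61, 28] + [+17, +10] → [78, 38]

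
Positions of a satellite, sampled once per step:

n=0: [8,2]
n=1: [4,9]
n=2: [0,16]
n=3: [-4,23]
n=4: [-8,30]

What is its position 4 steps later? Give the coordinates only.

[-24,58]

Each step adds [-4,+7] to the position.
step 5: [-8,30] + [-4,+7] → [-12,37]
step 6: [-12,37] + [-4,+7] → [-16,44]
step 7: [-16,44] + [-4,+7] → [-20,51]
step 8: [-20,51] + [-4,+7] → [-24,58]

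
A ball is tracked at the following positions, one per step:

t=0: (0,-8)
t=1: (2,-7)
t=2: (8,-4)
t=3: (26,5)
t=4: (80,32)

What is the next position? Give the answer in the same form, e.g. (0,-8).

(242,113)

Step-to-step displacements: (+2,+1), (+6,+3), (+18,+9), (+54,+27); each is 3× the previous.
step 5: (80,32) + (+162,+81) → (242,113)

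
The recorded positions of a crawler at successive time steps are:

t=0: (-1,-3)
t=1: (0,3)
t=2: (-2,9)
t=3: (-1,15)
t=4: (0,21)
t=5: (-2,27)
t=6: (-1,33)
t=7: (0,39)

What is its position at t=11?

(-2,63)

The first coordinate repeats the cycle [-1, 0, -2] with period 3; step 11 mod 3 = 2, giving -2.
The second coordinate changes by +6 each step, so at step 11 it is -3 + 11·(6) = 63.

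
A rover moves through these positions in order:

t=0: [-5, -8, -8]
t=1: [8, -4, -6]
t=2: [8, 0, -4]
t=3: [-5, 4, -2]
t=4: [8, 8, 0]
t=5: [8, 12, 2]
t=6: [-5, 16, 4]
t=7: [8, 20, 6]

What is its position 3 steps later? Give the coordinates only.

The first coordinate repeats the cycle [-5, 8, 8] with period 3; step 10 mod 3 = 1, giving 8.
The second coordinate changes by +4 each step, so at step 10 it is -8 + 10·(4) = 32.
The third coordinate changes by +2 each step, so at step 10 it is -8 + 10·(2) = 12.

[8, 32, 12]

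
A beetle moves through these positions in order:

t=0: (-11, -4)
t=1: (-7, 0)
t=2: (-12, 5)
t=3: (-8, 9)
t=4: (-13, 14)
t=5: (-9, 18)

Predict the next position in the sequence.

(-14, 23)

Step-to-step displacements: (+4, +4), (-5, +5), (+4, +4), (-5, +5), (+4, +4) — a repeating cycle of length 2.
step 6: apply (-5, +5) → (-14, 23)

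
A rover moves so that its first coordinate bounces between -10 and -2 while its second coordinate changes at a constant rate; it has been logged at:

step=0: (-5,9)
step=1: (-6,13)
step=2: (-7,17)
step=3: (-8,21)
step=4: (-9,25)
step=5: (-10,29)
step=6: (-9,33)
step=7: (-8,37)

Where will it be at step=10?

The first coordinate travels 1 per step and bounces off the walls at -10 and -2.
  step 8: -8 → -7
  step 9: -7 → -6
  step 10: -6 → -5
The second coordinate changes by +4 each step: at step 10 it is 49.

(-5,49)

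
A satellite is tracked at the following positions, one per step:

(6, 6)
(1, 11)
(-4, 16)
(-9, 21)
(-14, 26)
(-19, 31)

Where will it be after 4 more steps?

(-39, 51)

Each step adds (-5, +5) to the position.
step 6: (-19, 31) + (-5, +5) → (-24, 36)
step 7: (-24, 36) + (-5, +5) → (-29, 41)
step 8: (-29, 41) + (-5, +5) → (-34, 46)
step 9: (-34, 46) + (-5, +5) → (-39, 51)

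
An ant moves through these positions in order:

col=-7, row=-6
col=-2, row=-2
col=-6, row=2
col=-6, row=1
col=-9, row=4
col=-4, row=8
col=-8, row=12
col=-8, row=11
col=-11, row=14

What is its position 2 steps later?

col=-10, row=22

The moves between consecutive positions are (+5, +4), (-4, +4), (+0, -1), (-3, +3), (+5, +4), (-4, +4), (+0, -1), (-3, +3); they repeat the 4-cycle [(+5, +4), (-4, +4), (+0, -1), (-3, +3)].
step 9: apply (+5, +4) → col=-6, row=18
step 10: apply (-4, +4) → col=-10, row=22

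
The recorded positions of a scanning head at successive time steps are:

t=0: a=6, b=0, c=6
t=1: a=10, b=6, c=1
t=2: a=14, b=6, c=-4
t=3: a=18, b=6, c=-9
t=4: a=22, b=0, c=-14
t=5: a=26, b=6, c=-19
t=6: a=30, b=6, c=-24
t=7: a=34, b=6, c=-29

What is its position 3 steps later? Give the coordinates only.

a=46, b=6, c=-44

The a coordinate changes by +4 each step, so at step 10 it is 6 + 10·(4) = 46.
The b coordinate repeats the cycle [0, 6, 6, 6] with period 4; step 10 mod 4 = 2, giving 6.
The c coordinate changes by -5 each step, so at step 10 it is 6 + 10·(-5) = -44.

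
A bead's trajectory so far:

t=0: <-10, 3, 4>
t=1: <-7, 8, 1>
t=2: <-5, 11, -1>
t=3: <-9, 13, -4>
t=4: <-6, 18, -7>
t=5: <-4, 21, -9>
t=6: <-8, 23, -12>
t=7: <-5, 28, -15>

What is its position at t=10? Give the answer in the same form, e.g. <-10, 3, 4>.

Differencing gives <+3, +5, -3>, <+2, +3, -2>, <-4, +2, -3>, <+3, +5, -3>, <+2, +3, -2>, <-4, +2, -3>, <+3, +5, -3>. This is the pattern <+3, +5, -3>, <+2, +3, -2>, <-4, +2, -3> repeated.
step 8: apply <+2, +3, -2> → <-3, 31, -17>
step 9: apply <-4, +2, -3> → <-7, 33, -20>
step 10: apply <+3, +5, -3> → <-4, 38, -23>

<-4, 38, -23>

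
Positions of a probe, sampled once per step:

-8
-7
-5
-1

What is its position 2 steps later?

Step-to-step displacements: +1, +2, +4; each is 2× the previous.
step 4: -1 + 8 → 7
step 5: 7 + 16 → 23

23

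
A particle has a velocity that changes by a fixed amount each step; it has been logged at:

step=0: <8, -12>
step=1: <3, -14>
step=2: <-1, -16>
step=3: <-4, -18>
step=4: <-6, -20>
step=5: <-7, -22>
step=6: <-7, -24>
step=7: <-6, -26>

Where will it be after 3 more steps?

<3, -32>

First differences are <-5, -2>, <-4, -2>, <-3, -2>, <-2, -2>, <-1, -2>, <+0, -2>, <+1, -2>; their common second difference is <+1, +0> (constant acceleration).
step 8: <-6, -26> + <+2, -2> → <-4, -28>
step 9: <-4, -28> + <+3, -2> → <-1, -30>
step 10: <-1, -30> + <+4, -2> → <3, -32>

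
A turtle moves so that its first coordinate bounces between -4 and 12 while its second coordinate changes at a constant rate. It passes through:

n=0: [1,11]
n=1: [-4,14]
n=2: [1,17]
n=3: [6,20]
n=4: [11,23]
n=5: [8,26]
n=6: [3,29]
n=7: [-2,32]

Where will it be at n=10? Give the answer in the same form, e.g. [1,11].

The first coordinate travels 5 per step and bounces off the walls at -4 and 12.
  step 8: -2 → -1
  step 9: -1 → 4
  step 10: 4 → 9
The second coordinate changes by +3 each step: at step 10 it is 41.

[9,41]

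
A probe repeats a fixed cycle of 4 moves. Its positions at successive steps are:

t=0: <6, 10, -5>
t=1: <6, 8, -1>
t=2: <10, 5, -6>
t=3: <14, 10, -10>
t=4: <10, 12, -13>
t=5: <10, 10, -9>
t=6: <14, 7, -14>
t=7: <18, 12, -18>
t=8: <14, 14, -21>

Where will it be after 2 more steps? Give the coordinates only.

<18, 9, -22>

The moves between consecutive positions are <+0, -2, +4>, <+4, -3, -5>, <+4, +5, -4>, <-4, +2, -3>, <+0, -2, +4>, <+4, -3, -5>, <+4, +5, -4>, <-4, +2, -3>; they repeat the 4-cycle [<+0, -2, +4>, <+4, -3, -5>, <+4, +5, -4>, <-4, +2, -3>].
step 9: apply <+0, -2, +4> → <14, 12, -17>
step 10: apply <+4, -3, -5> → <18, 9, -22>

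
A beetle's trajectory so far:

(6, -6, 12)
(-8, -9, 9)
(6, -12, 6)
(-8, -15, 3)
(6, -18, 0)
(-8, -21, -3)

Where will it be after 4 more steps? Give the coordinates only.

The first coordinate repeats the cycle [6, -8] with period 2; step 9 mod 2 = 1, giving -8.
The second coordinate changes by -3 each step, so at step 9 it is -6 + 9·(-3) = -33.
The third coordinate changes by -3 each step, so at step 9 it is 12 + 9·(-3) = -15.

(-8, -33, -15)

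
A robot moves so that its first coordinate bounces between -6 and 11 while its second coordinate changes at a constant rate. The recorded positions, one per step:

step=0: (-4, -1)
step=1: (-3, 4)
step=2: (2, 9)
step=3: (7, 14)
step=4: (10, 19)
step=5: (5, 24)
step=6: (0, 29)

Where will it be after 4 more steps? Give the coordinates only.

(8, 49)

The first coordinate travels 5 per step and bounces off the walls at -6 and 11.
  step 7: 0 → -5
  step 8: -5 → -2
  step 9: -2 → 3
  step 10: 3 → 8
The second coordinate changes by +5 each step: at step 10 it is 49.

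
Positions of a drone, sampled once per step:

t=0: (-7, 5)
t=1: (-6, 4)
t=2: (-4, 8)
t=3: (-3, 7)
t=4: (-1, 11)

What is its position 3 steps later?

(3, 13)

Differencing gives (+1, -1), (+2, +4), (+1, -1), (+2, +4). This is the pattern (+1, -1), (+2, +4) repeated.
step 5: apply (+1, -1) → (0, 10)
step 6: apply (+2, +4) → (2, 14)
step 7: apply (+1, -1) → (3, 13)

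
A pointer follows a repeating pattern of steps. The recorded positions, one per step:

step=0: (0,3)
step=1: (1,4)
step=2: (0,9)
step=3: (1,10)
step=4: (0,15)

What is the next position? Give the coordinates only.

Step-to-step displacements: (+1,+1), (-1,+5), (+1,+1), (-1,+5) — a repeating cycle of length 2.
step 5: apply (+1,+1) → (1,16)

(1,16)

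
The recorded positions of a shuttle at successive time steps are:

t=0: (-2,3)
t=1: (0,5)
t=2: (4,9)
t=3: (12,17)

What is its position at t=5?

Step-to-step displacements: (+2,+2), (+4,+4), (+8,+8); each is 2× the previous.
step 4: (12,17) + (+16,+16) → (28,33)
step 5: (28,33) + (+32,+32) → (60,65)

(60,65)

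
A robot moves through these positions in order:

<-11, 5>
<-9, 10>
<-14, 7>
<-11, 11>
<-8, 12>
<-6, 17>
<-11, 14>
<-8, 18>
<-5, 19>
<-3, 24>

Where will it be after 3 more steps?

<-2, 26>

Differencing gives <+2, +5>, <-5, -3>, <+3, +4>, <+3, +1>, <+2, +5>, <-5, -3>, <+3, +4>, <+3, +1>, <+2, +5>. This is the pattern <+2, +5>, <-5, -3>, <+3, +4>, <+3, +1> repeated.
step 10: apply <-5, -3> → <-8, 21>
step 11: apply <+3, +4> → <-5, 25>
step 12: apply <+3, +1> → <-2, 26>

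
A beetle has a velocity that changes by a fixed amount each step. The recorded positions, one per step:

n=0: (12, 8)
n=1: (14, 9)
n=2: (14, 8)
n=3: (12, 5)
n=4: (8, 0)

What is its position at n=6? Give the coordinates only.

First differences are (+2, +1), (+0, -1), (-2, -3), (-4, -5); their common second difference is (-2, -2) (constant acceleration).
step 5: (8, 0) + (-6, -7) → (2, -7)
step 6: (2, -7) + (-8, -9) → (-6, -16)

(-6, -16)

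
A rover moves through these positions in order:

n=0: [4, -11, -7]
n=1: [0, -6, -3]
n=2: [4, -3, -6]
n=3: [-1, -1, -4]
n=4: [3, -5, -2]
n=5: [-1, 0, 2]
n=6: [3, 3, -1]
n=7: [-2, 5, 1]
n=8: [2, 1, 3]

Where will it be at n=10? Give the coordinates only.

Differencing gives [-4, +5, +4], [+4, +3, -3], [-5, +2, +2], [+4, -4, +2], [-4, +5, +4], [+4, +3, -3], [-5, +2, +2], [+4, -4, +2]. This is the pattern [-4, +5, +4], [+4, +3, -3], [-5, +2, +2], [+4, -4, +2] repeated.
step 9: apply [-4, +5, +4] → [-2, 6, 7]
step 10: apply [+4, +3, -3] → [2, 9, 4]

[2, 9, 4]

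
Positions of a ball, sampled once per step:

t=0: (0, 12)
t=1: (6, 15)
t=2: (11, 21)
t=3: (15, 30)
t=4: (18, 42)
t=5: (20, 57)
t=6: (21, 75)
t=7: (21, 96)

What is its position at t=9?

(18, 147)

Successive displacements: (+6, +3), (+5, +6), (+4, +9), (+3, +12), (+2, +15), (+1, +18), (+0, +21) — each changes by (-1, +3).
step 8: (21, 96) + (-1, +24) → (20, 120)
step 9: (20, 120) + (-2, +27) → (18, 147)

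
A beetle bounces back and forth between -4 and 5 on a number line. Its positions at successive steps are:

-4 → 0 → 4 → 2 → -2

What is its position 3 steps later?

The value reflects between -4 and 5, moving 4 per step.
  step 5: -2 → -2
  step 6: -2 → 2
  step 7: 2 → 4

4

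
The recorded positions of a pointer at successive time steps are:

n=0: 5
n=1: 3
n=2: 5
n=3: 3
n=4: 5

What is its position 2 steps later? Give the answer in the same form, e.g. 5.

Step-to-step displacements: -2, +2, -2, +2; each is -1× the previous.
step 5: 5 − 2 → 3
step 6: 3 + 2 → 5

5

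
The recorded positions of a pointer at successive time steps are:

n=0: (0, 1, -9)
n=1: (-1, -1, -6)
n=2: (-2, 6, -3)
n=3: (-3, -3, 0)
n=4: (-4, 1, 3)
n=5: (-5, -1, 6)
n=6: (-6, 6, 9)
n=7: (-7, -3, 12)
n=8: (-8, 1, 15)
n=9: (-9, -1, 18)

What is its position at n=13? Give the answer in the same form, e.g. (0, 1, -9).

First: linear, -1 per step → -13 at step 13.
Second: cycles through 1, -1, 6, -3 every 4 steps. Step 13 lands at position 1 of the cycle → -1.
Third: linear, +3 per step → 30 at step 13.

(-13, -1, 30)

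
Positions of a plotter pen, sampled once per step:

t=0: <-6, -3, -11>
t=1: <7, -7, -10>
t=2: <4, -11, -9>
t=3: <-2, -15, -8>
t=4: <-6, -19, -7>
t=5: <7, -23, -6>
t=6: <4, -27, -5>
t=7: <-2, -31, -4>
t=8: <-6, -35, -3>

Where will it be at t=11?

<-2, -47, 0>

First: cycles through -6, 7, 4, -2 every 4 steps. Step 11 lands at position 3 of the cycle → -2.
Second: linear, -4 per step → -47 at step 11.
Third: linear, +1 per step → 0 at step 11.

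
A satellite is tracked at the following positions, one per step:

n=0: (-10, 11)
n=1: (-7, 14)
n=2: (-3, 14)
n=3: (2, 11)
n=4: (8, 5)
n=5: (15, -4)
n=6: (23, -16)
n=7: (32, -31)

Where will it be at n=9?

Taking differences between consecutive positions: (+3, +3), (+4, +0), (+5, -3), (+6, -6), (+7, -9), (+8, -12), (+9, -15). These grow by (+1, -3) each step.
step 8: (32, -31) + (+10, -18) → (42, -49)
step 9: (42, -49) + (+11, -21) → (53, -70)

(53, -70)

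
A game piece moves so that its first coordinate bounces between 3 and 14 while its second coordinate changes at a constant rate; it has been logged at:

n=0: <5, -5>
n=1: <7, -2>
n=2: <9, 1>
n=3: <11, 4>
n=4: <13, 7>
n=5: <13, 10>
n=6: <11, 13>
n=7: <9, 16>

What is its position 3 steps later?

The first coordinate reflects between 3 and 14, moving 2 per step.
  step 8: 9 → 7
  step 9: 7 → 5
  step 10: 5 → 3
The second coordinate changes by +3 each step: at step 10 it is 25.

<3, 25>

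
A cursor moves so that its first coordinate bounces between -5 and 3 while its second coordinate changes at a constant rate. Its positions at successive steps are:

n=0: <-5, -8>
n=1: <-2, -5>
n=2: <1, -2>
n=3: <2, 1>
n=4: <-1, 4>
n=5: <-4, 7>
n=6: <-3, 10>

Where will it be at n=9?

<0, 19>

The first coordinate reflects between -5 and 3, moving 3 per step.
  step 7: -3 → 0
  step 8: 0 → 3
  step 9: 3 → 0
The second coordinate changes by +3 each step: at step 9 it is 19.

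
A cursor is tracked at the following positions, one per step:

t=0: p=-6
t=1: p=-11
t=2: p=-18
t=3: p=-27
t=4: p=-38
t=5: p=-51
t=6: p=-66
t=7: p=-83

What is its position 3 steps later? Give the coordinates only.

p=-146

First differences are -5, -7, -9, -11, -13, -15, -17; their common second difference is -2 (constant acceleration).
step 8: -83 − 19 → p=-102
step 9: -102 − 21 → p=-123
step 10: -123 − 23 → p=-146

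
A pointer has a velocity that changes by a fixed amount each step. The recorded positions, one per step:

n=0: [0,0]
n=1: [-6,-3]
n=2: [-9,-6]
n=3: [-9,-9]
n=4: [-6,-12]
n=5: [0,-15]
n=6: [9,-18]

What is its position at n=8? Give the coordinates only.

[36,-24]

Taking differences between consecutive positions: [-6,-3], [-3,-3], [+0,-3], [+3,-3], [+6,-3], [+9,-3]. These grow by [+3,+0] each step.
step 7: [9,-18] + [+12,-3] → [21,-21]
step 8: [21,-21] + [+15,-3] → [36,-24]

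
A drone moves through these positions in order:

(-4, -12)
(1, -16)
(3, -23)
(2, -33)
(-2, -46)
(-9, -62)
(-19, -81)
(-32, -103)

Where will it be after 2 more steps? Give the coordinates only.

First differences are (+5, -4), (+2, -7), (-1, -10), (-4, -13), (-7, -16), (-10, -19), (-13, -22); their common second difference is (-3, -3) (constant acceleration).
step 8: (-32, -103) + (-16, -25) → (-48, -128)
step 9: (-48, -128) + (-19, -28) → (-67, -156)

(-67, -156)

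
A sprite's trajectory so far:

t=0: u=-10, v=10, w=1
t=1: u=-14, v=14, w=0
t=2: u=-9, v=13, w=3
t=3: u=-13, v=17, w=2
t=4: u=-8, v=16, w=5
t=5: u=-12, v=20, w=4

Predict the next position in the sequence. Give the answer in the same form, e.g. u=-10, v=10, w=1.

u=-7, v=19, w=7

The moves between consecutive positions are (-4,+4,-1), (+5,-1,+3), (-4,+4,-1), (+5,-1,+3), (-4,+4,-1); they repeat the 2-cycle [(-4,+4,-1), (+5,-1,+3)].
step 6: apply (+5,-1,+3) → u=-7, v=19, w=7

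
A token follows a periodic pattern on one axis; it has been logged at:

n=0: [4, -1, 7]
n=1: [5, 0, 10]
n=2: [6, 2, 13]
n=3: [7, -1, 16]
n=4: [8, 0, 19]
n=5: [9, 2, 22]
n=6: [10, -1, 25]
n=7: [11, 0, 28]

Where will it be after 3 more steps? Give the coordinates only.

[14, 0, 37]

The first coordinate changes by +1 each step, so at step 10 it is 4 + 10·(1) = 14.
The second coordinate repeats the cycle [-1, 0, 2] with period 3; step 10 mod 3 = 1, giving 0.
The third coordinate changes by +3 each step, so at step 10 it is 7 + 10·(3) = 37.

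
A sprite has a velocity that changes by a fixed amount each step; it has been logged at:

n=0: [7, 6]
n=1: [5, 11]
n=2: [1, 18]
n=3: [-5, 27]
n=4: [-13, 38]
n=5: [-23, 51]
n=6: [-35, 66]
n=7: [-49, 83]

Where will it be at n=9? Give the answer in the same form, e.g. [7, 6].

[-83, 123]

Taking differences between consecutive positions: [-2, +5], [-4, +7], [-6, +9], [-8, +11], [-10, +13], [-12, +15], [-14, +17]. These grow by [-2, +2] each step.
step 8: [-49, 83] + [-16, +19] → [-65, 102]
step 9: [-65, 102] + [-18, +21] → [-83, 123]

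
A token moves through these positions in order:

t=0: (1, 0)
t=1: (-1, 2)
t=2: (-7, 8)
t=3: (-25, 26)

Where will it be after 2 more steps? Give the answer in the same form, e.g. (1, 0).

(-241, 242)

Consecutive displacements (-2, +2), (-6, +6), (-18, +18) scale by a factor of 3 each step.
step 4: (-25, 26) + (-54, +54) → (-79, 80)
step 5: (-79, 80) + (-162, +162) → (-241, 242)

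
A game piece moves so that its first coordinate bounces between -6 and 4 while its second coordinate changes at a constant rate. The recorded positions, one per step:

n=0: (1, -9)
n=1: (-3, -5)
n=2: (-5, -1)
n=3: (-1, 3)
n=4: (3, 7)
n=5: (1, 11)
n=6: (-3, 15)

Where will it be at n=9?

(3, 27)

The first coordinate travels 4 per step and bounces off the walls at -6 and 4.
  step 7: -3 → -5
  step 8: -5 → -1
  step 9: -1 → 3
The second coordinate changes by +4 each step: at step 9 it is 27.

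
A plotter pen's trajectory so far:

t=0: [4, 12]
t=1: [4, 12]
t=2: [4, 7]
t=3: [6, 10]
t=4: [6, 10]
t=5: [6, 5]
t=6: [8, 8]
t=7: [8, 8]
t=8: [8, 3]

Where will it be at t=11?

The moves between consecutive positions are [+0, +0], [+0, -5], [+2, +3], [+0, +0], [+0, -5], [+2, +3], [+0, +0], [+0, -5]; they repeat the 3-cycle [[+0, +0], [+0, -5], [+2, +3]].
step 9: apply [+2, +3] → [10, 6]
step 10: apply [+0, +0] → [10, 6]
step 11: apply [+0, -5] → [10, 1]

[10, 1]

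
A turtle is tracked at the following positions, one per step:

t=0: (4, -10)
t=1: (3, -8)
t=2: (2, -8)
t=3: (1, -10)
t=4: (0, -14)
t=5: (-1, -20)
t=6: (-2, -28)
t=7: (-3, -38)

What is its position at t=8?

(-4, -50)

Taking differences between consecutive positions: (-1, +2), (-1, +0), (-1, -2), (-1, -4), (-1, -6), (-1, -8), (-1, -10). These grow by (+0, -2) each step.
step 8: (-3, -38) + (-1, -12) → (-4, -50)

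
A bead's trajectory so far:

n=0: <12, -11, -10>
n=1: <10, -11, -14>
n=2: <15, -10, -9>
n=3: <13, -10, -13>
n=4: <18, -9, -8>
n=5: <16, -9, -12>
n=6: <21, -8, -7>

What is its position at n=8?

Differencing gives <-2, +0, -4>, <+5, +1, +5>, <-2, +0, -4>, <+5, +1, +5>, <-2, +0, -4>, <+5, +1, +5>. This is the pattern <-2, +0, -4>, <+5, +1, +5> repeated.
step 7: apply <-2, +0, -4> → <19, -8, -11>
step 8: apply <+5, +1, +5> → <24, -7, -6>

<24, -7, -6>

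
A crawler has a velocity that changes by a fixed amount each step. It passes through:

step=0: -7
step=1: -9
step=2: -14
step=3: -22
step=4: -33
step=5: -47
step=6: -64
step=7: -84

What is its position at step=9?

-133

Successive displacements: -2, -5, -8, -11, -14, -17, -20 — each changes by -3.
step 8: -84 − 23 → -107
step 9: -107 − 26 → -133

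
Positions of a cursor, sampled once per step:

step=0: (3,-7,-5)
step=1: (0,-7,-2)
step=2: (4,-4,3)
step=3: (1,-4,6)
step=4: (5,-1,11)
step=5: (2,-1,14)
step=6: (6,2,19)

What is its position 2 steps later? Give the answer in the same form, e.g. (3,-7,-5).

Step-to-step displacements: (-3,+0,+3), (+4,+3,+5), (-3,+0,+3), (+4,+3,+5), (-3,+0,+3), (+4,+3,+5) — a repeating cycle of length 2.
step 7: apply (-3,+0,+3) → (3,2,22)
step 8: apply (+4,+3,+5) → (7,5,27)

(7,5,27)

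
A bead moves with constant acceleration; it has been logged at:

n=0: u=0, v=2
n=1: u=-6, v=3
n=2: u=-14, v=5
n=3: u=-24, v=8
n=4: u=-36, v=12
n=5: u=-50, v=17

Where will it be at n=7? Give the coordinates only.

u=-84, v=30

Successive displacements: (-6, +1), (-8, +2), (-10, +3), (-12, +4), (-14, +5) — each changes by (-2, +1).
step 6: u=-50, v=17 + (-16, +6) → u=-66, v=23
step 7: u=-66, v=23 + (-18, +7) → u=-84, v=30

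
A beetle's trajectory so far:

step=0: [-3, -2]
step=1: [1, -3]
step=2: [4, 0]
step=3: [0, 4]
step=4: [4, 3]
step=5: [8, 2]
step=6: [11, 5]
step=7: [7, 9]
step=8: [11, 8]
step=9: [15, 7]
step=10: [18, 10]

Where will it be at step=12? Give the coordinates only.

The moves between consecutive positions are [+4, -1], [+3, +3], [-4, +4], [+4, -1], [+4, -1], [+3, +3], [-4, +4], [+4, -1], [+4, -1], [+3, +3]; they repeat the 4-cycle [[+4, -1], [+3, +3], [-4, +4], [+4, -1]].
step 11: apply [-4, +4] → [14, 14]
step 12: apply [+4, -1] → [18, 13]

[18, 13]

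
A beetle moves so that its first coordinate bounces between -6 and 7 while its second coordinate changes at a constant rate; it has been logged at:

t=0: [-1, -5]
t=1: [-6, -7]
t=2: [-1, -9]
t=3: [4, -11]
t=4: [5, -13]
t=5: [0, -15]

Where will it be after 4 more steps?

[6, -23]

The first coordinate reflects between -6 and 7, moving 5 per step.
  step 6: 0 → -5
  step 7: -5 → -2
  step 8: -2 → 3
  step 9: 3 → 6
The second coordinate changes by -2 each step: at step 9 it is -23.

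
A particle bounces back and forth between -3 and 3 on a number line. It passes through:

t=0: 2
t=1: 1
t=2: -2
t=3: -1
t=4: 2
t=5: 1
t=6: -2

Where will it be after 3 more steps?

The value reflects between -3 and 3, moving 3 per step.
  step 7: -2 → -1
  step 8: -1 → 2
  step 9: 2 → 1

1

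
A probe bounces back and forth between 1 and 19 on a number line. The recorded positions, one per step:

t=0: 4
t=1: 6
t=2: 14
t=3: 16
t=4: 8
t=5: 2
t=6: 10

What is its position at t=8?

12

The value reflects between 1 and 19, moving 8 per step.
  step 7: 10 → 18
  step 8: 18 → 12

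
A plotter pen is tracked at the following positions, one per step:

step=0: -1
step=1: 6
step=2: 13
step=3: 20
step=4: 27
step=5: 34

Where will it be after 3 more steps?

Constant displacement of +7 per step.
step 6: 34 + 7 → 41
step 7: 41 + 7 → 48
step 8: 48 + 7 → 55

55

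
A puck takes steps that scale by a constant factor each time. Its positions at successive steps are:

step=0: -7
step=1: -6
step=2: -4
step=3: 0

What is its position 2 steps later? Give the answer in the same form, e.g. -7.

24

Step-to-step displacements: +1, +2, +4; each is 2× the previous.
step 4: 0 + 8 → 8
step 5: 8 + 16 → 24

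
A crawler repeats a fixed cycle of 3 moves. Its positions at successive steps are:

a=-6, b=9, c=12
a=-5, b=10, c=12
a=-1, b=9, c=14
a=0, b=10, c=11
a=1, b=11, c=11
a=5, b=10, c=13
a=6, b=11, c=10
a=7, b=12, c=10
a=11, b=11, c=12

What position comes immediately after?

a=12, b=12, c=9

Differencing gives (+1,+1,+0), (+4,-1,+2), (+1,+1,-3), (+1,+1,+0), (+4,-1,+2), (+1,+1,-3), (+1,+1,+0), (+4,-1,+2). This is the pattern (+1,+1,+0), (+4,-1,+2), (+1,+1,-3) repeated.
step 9: apply (+1,+1,-3) → a=12, b=12, c=9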